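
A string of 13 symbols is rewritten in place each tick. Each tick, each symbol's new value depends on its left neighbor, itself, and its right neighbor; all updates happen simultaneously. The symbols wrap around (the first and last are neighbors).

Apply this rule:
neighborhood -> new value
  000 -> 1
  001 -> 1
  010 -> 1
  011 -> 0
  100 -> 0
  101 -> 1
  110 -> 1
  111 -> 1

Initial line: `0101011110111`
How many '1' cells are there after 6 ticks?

11

1111101111011
1111110111101
1111111011110
0111111101111
1011111110111
1101111111011
count of 1: 11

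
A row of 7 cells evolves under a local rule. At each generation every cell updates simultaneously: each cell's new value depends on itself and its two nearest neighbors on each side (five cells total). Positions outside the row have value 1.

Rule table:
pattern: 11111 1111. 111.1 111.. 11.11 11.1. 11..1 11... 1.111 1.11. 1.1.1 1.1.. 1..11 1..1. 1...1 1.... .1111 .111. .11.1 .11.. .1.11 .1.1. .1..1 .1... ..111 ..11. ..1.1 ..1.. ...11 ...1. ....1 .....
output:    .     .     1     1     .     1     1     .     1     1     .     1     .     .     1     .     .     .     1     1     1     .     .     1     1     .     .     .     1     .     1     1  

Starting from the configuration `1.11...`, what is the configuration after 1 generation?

1.11.11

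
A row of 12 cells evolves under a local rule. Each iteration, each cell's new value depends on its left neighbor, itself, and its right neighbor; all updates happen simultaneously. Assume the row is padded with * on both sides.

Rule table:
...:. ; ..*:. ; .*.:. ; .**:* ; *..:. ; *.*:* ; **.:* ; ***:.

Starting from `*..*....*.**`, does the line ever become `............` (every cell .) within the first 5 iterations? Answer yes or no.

*........**.
*........***
*........*..
*...........
*...........
iteration 5 is *..........., still not uniform .

no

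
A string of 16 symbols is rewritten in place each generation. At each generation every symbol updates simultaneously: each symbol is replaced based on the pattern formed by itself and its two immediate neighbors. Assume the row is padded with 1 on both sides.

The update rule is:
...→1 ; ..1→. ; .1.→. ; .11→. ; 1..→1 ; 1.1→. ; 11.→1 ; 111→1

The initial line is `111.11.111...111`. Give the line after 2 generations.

1111..1..1111..1

generation 1: 111..1..1111..11
generation 2: 1111..1..1111..1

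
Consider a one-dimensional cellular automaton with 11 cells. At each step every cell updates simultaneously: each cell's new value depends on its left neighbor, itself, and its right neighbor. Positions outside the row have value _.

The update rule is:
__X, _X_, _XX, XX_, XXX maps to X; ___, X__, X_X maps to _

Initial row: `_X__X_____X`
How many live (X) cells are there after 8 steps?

step 1: XX_XX____XX
step 2: XX_XX___XXX
step 3: XX_XX__XXXX
step 4: XX_XX_XXXXX
step 5: XX_XX_XXXXX  (fixed point — unchanged through step 8)
count of X: 9

9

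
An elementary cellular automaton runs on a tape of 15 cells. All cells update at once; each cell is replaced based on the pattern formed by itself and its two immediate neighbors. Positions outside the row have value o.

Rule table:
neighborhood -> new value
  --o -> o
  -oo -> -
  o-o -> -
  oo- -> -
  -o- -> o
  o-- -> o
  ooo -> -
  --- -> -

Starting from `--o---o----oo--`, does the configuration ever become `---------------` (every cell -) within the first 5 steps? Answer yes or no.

no

oooo-ooo--o--oo
--------ooooo--
o------o-----oo
-o----ooo---o--
-oo--o---o-oooo
step 5 is -oo--o---o-oooo, still not uniform -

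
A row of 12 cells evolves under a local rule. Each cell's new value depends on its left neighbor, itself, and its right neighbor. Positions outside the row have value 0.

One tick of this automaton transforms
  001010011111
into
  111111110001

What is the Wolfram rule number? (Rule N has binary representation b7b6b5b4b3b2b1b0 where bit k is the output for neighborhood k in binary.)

position 8: 111 → 0  (bit 7 = 0)
position 11: 110 → 1  (bit 6 = 1)
position 3: 101 → 1  (bit 5 = 1)
position 5: 100 → 1  (bit 4 = 1)
position 7: 011 → 1  (bit 3 = 1)
position 2: 010 → 1  (bit 2 = 1)
position 1: 001 → 1  (bit 1 = 1)
position 0: 000 → 1  (bit 0 = 1)
bits b7..b0 = 01111111 = 127

127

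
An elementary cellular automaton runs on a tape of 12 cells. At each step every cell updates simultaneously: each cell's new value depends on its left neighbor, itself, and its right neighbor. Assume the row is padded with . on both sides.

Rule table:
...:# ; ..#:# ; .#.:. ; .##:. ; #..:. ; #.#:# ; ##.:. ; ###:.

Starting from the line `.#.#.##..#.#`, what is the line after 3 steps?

#.#..#..#..#

step 1: #.#.#...#.#.
step 2: .#.#..##.#..
step 3: #.#..#..#..#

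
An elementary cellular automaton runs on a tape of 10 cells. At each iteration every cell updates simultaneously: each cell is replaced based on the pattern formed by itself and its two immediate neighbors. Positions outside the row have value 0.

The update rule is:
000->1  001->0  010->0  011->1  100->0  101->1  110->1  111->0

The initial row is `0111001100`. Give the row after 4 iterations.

0101001101
0010001110
1000101010
0010010100

0010010100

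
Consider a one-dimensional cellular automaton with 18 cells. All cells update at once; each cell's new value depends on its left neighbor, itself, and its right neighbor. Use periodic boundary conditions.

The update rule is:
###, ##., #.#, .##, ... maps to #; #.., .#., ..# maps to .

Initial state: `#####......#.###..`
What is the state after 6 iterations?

##########..####..

#####.####..####..
##########..####..
##########..####..  (fixed point — unchanged through iteration 6)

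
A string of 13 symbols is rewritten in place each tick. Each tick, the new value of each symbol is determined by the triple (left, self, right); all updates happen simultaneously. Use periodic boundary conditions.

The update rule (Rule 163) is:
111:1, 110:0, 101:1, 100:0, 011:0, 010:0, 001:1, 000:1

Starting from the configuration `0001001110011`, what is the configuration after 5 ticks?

0001001001001

tick 1: 0110010100100
tick 2: 1000101001001
tick 3: 0011010010010
tick 4: 1100100100100
tick 5: 0001001001001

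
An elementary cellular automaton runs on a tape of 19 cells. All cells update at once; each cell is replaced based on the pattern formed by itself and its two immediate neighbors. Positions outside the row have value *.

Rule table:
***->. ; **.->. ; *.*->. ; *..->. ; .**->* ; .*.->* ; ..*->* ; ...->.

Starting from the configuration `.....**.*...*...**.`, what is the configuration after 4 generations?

.**..**..**.**..**.

generation 1: ....**..*..**..**..
generation 2: ...**..**.**..**..*
generation 3: ..**..**..*..**..**
generation 4: .**..**..**.**..**.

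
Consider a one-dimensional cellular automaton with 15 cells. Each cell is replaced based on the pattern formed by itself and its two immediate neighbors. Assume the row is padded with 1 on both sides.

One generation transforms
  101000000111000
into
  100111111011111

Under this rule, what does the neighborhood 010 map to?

0

At position 2 the neighborhood is 010; the next row has 0 there.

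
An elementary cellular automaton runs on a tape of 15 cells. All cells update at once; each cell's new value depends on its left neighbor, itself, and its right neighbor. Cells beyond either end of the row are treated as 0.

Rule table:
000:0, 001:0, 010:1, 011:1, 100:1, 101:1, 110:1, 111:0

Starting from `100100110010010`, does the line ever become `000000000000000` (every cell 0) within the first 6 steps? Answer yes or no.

110110111011011
111111101111111
100000111000001
110000101100001
111000111110001
101100100011001
step 6 is 101100100011001, still not uniform 0

no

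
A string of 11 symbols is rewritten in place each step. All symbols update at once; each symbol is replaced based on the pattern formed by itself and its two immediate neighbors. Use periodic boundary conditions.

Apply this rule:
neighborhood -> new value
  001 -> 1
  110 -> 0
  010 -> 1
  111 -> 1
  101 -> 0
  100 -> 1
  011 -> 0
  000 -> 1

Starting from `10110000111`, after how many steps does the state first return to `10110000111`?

00001111011
11110110000
01100001111
00011110110
11101100001
11000011110
00111101100
11011000011
10000111101
01111011000
10110000111

11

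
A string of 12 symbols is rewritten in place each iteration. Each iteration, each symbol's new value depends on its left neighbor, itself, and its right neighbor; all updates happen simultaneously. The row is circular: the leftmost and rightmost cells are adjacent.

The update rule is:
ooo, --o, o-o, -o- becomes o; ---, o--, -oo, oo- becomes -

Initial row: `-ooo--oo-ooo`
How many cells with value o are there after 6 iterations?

iteration 1: o-o--o--o-o-
iteration 2: ooo-oo-ooooo
iteration 3: oo-o--o-oooo
iteration 4: o-oo-ooo-ooo
iteration 5: -o--o-o-o-oo
iteration 6: oo-ooooooo--
count of o: 9

9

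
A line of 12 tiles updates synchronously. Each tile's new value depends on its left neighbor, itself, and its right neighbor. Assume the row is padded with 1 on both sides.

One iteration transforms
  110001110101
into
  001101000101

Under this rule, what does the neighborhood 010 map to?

At position 9 the neighborhood is 010; the next row has 1 there.

1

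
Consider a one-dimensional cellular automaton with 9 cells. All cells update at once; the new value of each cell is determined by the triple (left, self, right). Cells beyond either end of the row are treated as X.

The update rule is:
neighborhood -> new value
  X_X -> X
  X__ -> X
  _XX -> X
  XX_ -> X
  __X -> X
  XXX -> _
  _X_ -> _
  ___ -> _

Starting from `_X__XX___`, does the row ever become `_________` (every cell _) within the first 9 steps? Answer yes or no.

yes

X_XXXXX_X
XXX___XXX
__XX_XX__
XXXXXXXXX
_________
all cells are _ at step 5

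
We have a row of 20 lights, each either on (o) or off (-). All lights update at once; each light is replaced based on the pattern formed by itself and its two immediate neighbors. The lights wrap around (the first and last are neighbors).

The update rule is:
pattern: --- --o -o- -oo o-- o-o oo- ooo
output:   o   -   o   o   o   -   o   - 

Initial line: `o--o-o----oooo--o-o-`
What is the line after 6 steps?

oo-o-oo-o-oo-oo-o-o-

oo-o-oooo-o--oo-o-o-
oo-o-o--o-oo-oo-o-o-
oo-o-oo-o-oo-oo-o-o-
oo-o-oo-o-oo-oo-o-o-  (fixed point — unchanged through step 6)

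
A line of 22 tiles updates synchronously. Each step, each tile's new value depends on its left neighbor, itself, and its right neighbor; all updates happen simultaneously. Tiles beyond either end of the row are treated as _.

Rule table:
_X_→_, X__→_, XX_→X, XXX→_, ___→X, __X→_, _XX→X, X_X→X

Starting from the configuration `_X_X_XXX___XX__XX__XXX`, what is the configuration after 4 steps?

XX____XXXXXX___XXX__XX

step 1: __X_XX_X_X_XX__XX__X_X
step 2: X__XXXX_X_XXX__XX___X_
step 3: ___X__XX_XX_X__XX_X___
step 4: XX____XXXXXX___XXX__XX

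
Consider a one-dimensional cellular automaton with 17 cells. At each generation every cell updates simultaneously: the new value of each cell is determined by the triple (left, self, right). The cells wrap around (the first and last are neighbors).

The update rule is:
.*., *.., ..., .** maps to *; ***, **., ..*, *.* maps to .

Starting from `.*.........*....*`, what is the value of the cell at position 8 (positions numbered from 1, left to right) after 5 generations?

*

.*********.****.*
.*.........*....*  (repeats generation 0; period 2)
generation 5: .*********.****.*
position 8 holds *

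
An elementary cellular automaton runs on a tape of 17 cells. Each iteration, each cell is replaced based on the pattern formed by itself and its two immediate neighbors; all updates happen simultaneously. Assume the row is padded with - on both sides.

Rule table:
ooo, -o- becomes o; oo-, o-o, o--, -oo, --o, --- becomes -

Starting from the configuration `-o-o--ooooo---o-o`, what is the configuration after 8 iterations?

-o-o----o-----o-o

iteration 1: -o-o---ooo----o-o
iteration 2: -o-o----o-----o-o
iteration 3: -o-o----o-----o-o  (fixed point — unchanged through iteration 8)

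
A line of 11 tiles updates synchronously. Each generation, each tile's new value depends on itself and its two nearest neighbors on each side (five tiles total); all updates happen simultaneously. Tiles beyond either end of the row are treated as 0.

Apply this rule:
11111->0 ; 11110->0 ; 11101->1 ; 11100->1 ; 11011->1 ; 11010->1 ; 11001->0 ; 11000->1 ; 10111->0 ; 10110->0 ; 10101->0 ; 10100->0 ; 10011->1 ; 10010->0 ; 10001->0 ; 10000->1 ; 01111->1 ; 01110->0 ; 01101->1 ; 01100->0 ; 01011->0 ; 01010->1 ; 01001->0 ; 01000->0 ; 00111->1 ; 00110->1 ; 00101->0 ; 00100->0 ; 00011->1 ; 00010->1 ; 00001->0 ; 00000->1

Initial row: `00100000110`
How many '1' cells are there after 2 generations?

01001101101
10011110110
count of 1: 7

7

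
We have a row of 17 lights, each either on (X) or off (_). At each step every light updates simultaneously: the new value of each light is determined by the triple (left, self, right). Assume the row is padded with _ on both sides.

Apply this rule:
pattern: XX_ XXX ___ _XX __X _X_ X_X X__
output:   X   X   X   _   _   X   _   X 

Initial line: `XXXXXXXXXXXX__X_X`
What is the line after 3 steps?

_XXXXXXXXXXXX_X_X
__XXXXXXXXXXX_X_X
X__XXXXXXXXXX_X_X

X__XXXXXXXXXX_X_X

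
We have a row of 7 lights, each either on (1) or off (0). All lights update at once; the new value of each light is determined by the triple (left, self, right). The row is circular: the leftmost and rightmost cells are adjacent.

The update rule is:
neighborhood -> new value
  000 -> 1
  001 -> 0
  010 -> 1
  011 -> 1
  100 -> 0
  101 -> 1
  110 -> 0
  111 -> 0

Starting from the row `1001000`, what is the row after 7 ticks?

tick 1: 1001010
tick 2: 1001111
tick 3: 0001000
tick 4: 1101011
tick 5: 0011110
tick 6: 1010000
tick 7: 1110110

1110110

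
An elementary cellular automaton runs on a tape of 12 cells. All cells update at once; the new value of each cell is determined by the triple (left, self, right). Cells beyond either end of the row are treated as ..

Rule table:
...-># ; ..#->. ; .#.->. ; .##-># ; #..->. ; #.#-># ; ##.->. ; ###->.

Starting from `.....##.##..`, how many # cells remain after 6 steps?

####.#.##..#
#...#.##....
..#..##..###
#....#...#..
..##...#...#
#.#..#...#..
count of #: 4

4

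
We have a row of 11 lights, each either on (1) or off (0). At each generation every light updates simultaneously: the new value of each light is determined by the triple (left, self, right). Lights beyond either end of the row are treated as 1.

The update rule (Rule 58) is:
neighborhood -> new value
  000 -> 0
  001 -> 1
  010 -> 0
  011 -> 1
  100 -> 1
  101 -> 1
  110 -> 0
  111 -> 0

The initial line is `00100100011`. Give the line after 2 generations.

00110101101

generation 1: 11011010110
generation 2: 00110101101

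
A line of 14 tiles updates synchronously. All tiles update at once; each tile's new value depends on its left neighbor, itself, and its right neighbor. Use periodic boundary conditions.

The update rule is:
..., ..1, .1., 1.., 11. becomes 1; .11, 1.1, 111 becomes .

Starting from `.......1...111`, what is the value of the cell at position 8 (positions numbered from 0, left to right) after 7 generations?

.

11111111111..1
..........111.
1111111111..11
.........111..
111111111..111
........111...
11111111..1111
position 8 holds .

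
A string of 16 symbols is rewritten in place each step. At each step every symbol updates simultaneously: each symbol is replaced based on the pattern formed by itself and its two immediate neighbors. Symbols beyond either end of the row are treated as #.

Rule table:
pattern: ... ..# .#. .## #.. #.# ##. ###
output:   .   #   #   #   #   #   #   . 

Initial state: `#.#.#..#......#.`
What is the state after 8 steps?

#########....###
........##..##..
#......#########
##....##........
.##..####......#
######..##....##
.....######..##.
#...##....######

#...##....######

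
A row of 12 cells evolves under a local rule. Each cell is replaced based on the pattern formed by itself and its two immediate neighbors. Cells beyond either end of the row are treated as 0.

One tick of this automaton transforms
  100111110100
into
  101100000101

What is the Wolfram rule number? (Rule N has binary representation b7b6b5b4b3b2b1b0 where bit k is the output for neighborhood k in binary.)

position 4: 111 → 0  (bit 7 = 0)
position 7: 110 → 0  (bit 6 = 0)
position 8: 101 → 0  (bit 5 = 0)
position 1: 100 → 0  (bit 4 = 0)
position 3: 011 → 1  (bit 3 = 1)
position 0: 010 → 1  (bit 2 = 1)
position 2: 001 → 1  (bit 1 = 1)
position 11: 000 → 1  (bit 0 = 1)
bits b7..b0 = 00001111 = 15

15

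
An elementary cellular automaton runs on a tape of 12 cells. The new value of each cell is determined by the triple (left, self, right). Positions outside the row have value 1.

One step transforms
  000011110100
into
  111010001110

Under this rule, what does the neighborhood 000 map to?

1

At position 1 the neighborhood is 000; the next row has 1 there.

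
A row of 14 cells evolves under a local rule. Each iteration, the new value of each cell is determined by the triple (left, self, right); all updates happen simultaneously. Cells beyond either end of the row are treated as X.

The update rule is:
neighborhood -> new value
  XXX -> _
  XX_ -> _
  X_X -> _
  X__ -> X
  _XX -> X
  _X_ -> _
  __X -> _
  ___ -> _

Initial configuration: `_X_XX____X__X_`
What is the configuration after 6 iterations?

___X_X____X___
X_____X____X__
_X_____X____X_
__X_____X_____
X__X_____X____
_X__X_____X___

_X__X_____X___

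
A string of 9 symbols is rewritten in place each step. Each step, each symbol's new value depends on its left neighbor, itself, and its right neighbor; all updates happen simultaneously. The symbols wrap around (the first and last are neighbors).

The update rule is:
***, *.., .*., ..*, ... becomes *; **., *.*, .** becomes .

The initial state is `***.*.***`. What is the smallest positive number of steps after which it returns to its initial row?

4

**..*..**
*.*****.*
...***...
***.*.***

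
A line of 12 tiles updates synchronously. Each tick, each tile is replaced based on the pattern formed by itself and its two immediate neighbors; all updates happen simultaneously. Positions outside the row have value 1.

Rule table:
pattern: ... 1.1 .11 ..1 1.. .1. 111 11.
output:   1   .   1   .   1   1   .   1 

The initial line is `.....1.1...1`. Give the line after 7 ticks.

1111.1.111.1
...1.1.1.1.1
11.1.1.1.1.1
.1.1.1.1.1.1
.1.1.1.1.1.1  (fixed point — unchanged through tick 7)

.1.1.1.1.1.1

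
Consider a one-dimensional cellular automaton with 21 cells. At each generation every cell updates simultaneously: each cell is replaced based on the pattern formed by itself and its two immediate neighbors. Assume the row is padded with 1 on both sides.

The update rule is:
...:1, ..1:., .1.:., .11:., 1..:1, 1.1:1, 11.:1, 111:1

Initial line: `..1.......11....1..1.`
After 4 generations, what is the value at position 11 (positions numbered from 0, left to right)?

1

generation 1: 1..111111..1111..1..1
generation 2: 11..111111..1111..1..
generation 3: 111..111111..1111..1.
generation 4: 1111..111111..1111..1
position 11 holds 1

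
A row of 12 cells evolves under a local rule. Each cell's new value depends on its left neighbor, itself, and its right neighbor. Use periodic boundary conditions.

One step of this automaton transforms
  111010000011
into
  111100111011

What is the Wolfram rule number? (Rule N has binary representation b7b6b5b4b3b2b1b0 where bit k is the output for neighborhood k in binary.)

position 0: 111 → 1  (bit 7 = 1)
position 2: 110 → 1  (bit 6 = 1)
position 3: 101 → 1  (bit 5 = 1)
position 5: 100 → 0  (bit 4 = 0)
position 10: 011 → 1  (bit 3 = 1)
position 4: 010 → 0  (bit 2 = 0)
position 9: 001 → 0  (bit 1 = 0)
position 6: 000 → 1  (bit 0 = 1)
bits b7..b0 = 11101001 = 233

233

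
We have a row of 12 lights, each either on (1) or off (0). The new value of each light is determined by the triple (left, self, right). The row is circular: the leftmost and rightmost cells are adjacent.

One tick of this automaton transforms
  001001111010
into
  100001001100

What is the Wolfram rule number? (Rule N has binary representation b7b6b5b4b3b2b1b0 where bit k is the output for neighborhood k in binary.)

105

position 6: 111 → 0  (bit 7 = 0)
position 8: 110 → 1  (bit 6 = 1)
position 9: 101 → 1  (bit 5 = 1)
position 3: 100 → 0  (bit 4 = 0)
position 5: 011 → 1  (bit 3 = 1)
position 2: 010 → 0  (bit 2 = 0)
position 1: 001 → 0  (bit 1 = 0)
position 0: 000 → 1  (bit 0 = 1)
bits b7..b0 = 01101001 = 105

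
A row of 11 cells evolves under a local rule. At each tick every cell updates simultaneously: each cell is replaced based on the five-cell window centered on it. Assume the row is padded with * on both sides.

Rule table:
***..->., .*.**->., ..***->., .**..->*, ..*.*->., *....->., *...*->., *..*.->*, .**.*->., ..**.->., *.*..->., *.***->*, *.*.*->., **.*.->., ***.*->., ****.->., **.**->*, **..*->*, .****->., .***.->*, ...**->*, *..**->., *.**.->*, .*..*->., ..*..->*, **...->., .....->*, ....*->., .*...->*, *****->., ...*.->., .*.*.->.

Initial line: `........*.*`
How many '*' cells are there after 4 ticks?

..****....*
*........*.
...****....
..*.......*
count of *: 2

2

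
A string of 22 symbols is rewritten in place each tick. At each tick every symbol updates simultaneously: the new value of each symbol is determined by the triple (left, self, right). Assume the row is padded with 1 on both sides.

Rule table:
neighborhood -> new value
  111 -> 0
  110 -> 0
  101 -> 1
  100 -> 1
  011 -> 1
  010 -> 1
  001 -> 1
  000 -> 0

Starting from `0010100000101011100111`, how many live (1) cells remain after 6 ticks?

tick 1: 1111110001111110011100
tick 2: 0000001011000001110011
tick 3: 1000011110100011001110
tick 4: 0100110001110110111001
tick 5: 1111101011001101100111
tick 6: 0000011110111011011100
count of 1: 12

12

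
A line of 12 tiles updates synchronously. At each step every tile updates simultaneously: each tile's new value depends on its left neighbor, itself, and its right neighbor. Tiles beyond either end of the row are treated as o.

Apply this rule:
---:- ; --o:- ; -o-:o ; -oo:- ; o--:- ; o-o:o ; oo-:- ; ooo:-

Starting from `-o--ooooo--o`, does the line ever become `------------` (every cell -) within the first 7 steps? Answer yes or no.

yes

oo----------
------------
all cells are - at step 2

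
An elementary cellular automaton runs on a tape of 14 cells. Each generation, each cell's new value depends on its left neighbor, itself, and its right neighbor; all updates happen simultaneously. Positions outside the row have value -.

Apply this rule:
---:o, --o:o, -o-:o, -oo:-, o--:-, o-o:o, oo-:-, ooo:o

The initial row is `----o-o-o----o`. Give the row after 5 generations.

generation 1: ooooooooo-oooo
generation 2: -ooooooo-o-oo-
generation 3: o-ooooo-ooo---
generation 4: oo-ooo-o-o--oo
generation 5: --o-o-oooo-o--

--o-o-oooo-o--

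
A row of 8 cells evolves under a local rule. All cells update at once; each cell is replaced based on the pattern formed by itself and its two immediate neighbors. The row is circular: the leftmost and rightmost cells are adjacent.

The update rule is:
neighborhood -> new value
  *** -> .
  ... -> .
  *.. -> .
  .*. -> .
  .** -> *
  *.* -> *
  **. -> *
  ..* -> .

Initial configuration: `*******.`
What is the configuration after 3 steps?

.......*

*.....**
*.....*.
.......*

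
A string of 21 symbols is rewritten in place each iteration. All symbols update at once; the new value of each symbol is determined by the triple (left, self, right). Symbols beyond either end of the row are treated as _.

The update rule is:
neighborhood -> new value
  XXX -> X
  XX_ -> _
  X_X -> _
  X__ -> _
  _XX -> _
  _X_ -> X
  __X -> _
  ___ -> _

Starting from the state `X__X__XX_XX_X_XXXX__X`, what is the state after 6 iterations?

X__X________X_______X

X__X________X__XX___X
X__X________X_______X
X__X________X_______X  (fixed point — unchanged through iteration 6)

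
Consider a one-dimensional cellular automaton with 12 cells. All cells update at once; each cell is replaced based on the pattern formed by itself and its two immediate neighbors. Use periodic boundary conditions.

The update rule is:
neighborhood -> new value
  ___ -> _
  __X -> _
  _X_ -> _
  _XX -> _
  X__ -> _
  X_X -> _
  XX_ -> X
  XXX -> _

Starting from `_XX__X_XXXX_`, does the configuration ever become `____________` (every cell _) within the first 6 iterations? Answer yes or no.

__X_______X_
____________
all cells are _ at iteration 2

yes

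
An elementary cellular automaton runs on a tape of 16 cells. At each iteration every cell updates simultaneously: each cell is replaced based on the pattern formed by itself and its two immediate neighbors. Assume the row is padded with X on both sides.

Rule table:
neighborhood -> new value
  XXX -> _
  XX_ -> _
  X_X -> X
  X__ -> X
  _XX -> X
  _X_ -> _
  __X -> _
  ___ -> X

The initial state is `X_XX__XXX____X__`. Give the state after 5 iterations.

iteration 1: _XX_X_X__XXX__X_
iteration 2: XX_X_X_X_X__X__X
iteration 3: __X_X_X_X_X__X_X
iteration 4: X__X_X_X_X_X__XX
iteration 5: _X__X_X_X_X_X_X_

_X__X_X_X_X_X_X_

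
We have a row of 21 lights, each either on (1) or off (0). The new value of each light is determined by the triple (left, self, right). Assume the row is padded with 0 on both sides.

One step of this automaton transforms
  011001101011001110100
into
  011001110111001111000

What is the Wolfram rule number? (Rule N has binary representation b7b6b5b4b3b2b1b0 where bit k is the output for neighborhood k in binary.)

232

position 15: 111 → 1  (bit 7 = 1)
position 2: 110 → 1  (bit 6 = 1)
position 7: 101 → 1  (bit 5 = 1)
position 3: 100 → 0  (bit 4 = 0)
position 1: 011 → 1  (bit 3 = 1)
position 8: 010 → 0  (bit 2 = 0)
position 0: 001 → 0  (bit 1 = 0)
position 20: 000 → 0  (bit 0 = 0)
bits b7..b0 = 11101000 = 232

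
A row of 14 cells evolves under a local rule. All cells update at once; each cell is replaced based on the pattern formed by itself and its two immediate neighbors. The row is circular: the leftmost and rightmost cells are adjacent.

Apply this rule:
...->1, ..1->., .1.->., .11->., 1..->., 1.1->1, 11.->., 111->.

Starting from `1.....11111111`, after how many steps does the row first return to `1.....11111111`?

2

..111.........
1.....11111111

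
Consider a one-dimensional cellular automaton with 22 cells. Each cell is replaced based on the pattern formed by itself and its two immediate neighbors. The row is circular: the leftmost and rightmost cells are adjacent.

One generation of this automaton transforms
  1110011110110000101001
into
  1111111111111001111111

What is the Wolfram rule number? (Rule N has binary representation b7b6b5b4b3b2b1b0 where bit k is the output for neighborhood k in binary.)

254

position 0: 111 → 1  (bit 7 = 1)
position 2: 110 → 1  (bit 6 = 1)
position 9: 101 → 1  (bit 5 = 1)
position 3: 100 → 1  (bit 4 = 1)
position 5: 011 → 1  (bit 3 = 1)
position 16: 010 → 1  (bit 2 = 1)
position 4: 001 → 1  (bit 1 = 1)
position 13: 000 → 0  (bit 0 = 0)
bits b7..b0 = 11111110 = 254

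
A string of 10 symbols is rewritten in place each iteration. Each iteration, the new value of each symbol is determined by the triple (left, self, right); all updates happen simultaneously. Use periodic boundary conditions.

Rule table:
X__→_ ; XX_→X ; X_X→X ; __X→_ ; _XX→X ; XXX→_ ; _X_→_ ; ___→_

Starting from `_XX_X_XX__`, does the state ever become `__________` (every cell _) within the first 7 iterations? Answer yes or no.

_XXX_XXX__
_X_XXX_X__
__XX_XX___
__XXXXX___
__X___X___
__________
all cells are _ at iteration 6

yes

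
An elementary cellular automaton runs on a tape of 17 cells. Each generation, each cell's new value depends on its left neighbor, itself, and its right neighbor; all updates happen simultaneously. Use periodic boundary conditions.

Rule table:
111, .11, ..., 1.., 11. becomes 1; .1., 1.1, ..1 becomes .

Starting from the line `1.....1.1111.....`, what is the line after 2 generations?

.111111.111111111

generation 1: .1111...11111111.
generation 2: .111111.111111111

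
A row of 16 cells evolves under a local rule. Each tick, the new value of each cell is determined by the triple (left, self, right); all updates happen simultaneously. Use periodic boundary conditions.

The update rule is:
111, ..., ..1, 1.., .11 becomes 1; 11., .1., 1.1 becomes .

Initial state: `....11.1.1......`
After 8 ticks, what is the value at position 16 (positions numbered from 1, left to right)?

11111.....111111
1111.11111111111
111..11111111111
11.1111111111111
1..1111111111111
.111111111111111
.11111111111111.
11111111111111.1
position 16 holds 1

1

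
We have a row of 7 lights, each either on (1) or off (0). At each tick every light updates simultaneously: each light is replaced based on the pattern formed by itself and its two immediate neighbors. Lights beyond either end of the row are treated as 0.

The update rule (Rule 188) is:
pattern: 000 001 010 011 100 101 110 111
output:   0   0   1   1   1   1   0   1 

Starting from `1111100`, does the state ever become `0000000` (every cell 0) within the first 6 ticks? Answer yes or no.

no

tick 1: 1111010
tick 2: 1110111
tick 3: 1101110
tick 4: 1011101
tick 5: 1111011
tick 6: 1110110
tick 6 is 1110110, still not uniform 0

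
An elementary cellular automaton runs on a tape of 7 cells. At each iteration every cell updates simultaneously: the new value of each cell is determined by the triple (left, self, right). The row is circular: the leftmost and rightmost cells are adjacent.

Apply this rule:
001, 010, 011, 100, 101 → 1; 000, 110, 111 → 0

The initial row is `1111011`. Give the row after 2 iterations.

0001101

iteration 1: 0000110
iteration 2: 0001101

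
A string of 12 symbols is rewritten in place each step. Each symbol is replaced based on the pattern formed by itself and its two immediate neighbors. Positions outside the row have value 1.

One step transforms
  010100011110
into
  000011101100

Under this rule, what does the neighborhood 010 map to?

At position 1 the neighborhood is 010; the next row has 0 there.

0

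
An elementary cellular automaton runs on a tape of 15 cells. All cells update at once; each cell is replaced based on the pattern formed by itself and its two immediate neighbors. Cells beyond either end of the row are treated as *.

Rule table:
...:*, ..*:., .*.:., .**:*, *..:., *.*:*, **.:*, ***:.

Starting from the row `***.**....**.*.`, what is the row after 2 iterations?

iteration 1: ..****.**.***.*
iteration 2: ..*..******.***

..*..******.***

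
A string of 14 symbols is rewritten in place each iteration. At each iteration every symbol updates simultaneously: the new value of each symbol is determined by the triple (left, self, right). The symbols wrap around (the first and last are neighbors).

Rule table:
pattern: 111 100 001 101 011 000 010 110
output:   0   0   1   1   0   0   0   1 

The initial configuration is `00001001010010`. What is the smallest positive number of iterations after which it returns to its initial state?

iteration 1: 00010010100100
iteration 2: 00100101001000
iteration 3: 01001010010000
iteration 4: 10010100100000
iteration 5: 00101001000001
iteration 6: 01010010000010
iteration 7: 10100100000100
iteration 8: 01001000001001
iteration 9: 10010000010010
iteration 10: 00100000100101
iteration 11: 01000001001010
iteration 12: 10000010010100
iteration 13: 00000100101001
iteration 14: 00001001010010

14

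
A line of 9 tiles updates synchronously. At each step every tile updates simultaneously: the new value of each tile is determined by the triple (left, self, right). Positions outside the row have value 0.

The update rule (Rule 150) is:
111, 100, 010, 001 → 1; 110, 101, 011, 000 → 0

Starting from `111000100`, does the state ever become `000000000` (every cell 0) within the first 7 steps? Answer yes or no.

no

step 1: 010101110
step 2: 110100101
step 3: 000111101
step 4: 001011001
step 5: 011000111
step 6: 100101010
step 7: 111101011
step 7 is 111101011, still not uniform 0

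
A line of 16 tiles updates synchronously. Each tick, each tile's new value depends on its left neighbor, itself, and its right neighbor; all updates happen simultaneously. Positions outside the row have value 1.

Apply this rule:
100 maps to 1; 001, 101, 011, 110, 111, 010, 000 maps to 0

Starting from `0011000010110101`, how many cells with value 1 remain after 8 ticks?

1000100000000000
0100010000000000
0010001000000000
1001000100000000
0100100010000000
0010010001000000
1001001000100000
0100100100010000
count of 1: 4

4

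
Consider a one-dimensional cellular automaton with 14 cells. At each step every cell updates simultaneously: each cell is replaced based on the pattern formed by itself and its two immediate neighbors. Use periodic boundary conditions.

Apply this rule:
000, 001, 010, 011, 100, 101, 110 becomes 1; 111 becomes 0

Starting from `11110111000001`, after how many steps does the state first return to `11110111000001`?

step 1: 00011101111111
step 2: 11110111000001

2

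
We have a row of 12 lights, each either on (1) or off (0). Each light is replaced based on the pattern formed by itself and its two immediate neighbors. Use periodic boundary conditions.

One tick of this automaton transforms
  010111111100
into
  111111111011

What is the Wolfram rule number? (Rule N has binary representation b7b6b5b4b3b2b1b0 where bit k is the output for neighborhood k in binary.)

position 4: 111 → 1  (bit 7 = 1)
position 9: 110 → 0  (bit 6 = 0)
position 2: 101 → 1  (bit 5 = 1)
position 10: 100 → 1  (bit 4 = 1)
position 3: 011 → 1  (bit 3 = 1)
position 1: 010 → 1  (bit 2 = 1)
position 0: 001 → 1  (bit 1 = 1)
position 11: 000 → 1  (bit 0 = 1)
bits b7..b0 = 10111111 = 191

191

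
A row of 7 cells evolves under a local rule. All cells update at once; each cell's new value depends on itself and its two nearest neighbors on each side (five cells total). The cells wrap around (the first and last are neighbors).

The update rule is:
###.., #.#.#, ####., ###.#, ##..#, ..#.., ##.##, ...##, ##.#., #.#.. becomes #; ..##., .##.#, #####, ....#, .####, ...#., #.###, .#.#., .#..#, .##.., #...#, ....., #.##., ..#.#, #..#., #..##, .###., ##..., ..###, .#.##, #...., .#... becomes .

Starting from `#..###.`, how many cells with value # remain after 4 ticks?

#....##
#...#..
#...#..  (fixed point — unchanged through tick 4)
count of #: 2

2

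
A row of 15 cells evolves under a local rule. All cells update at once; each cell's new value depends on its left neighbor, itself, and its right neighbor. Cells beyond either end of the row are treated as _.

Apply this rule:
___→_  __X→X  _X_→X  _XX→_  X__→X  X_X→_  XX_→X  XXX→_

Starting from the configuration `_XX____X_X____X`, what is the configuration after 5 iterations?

X_XX__XX_XX__XX
X__XXX_X__XXX_X
XXX__X_XXX__X_X
__XXXX___XXXX_X
_X___XX_X___X_X

_X___XX_X___X_X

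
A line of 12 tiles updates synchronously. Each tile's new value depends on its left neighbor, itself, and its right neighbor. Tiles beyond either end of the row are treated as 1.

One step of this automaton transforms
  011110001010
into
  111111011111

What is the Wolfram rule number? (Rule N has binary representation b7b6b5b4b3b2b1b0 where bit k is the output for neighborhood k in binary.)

position 2: 111 → 1  (bit 7 = 1)
position 4: 110 → 1  (bit 6 = 1)
position 0: 101 → 1  (bit 5 = 1)
position 5: 100 → 1  (bit 4 = 1)
position 1: 011 → 1  (bit 3 = 1)
position 8: 010 → 1  (bit 2 = 1)
position 7: 001 → 1  (bit 1 = 1)
position 6: 000 → 0  (bit 0 = 0)
bits b7..b0 = 11111110 = 254

254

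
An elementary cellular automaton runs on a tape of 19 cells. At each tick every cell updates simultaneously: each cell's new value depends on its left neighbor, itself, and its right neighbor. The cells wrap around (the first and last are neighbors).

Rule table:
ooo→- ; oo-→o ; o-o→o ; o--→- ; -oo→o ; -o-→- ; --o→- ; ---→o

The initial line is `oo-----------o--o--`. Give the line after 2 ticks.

oooo-------o-ooooo-

oo-ooooooooo-------
oooo-------o-ooooo-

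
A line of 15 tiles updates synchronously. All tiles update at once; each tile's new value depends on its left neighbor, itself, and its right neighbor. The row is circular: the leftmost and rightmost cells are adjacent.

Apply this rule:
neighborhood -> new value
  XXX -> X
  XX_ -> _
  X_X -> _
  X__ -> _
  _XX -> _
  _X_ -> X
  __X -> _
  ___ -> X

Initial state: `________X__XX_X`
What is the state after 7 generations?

_X_XX_X_X__X__X

generation 1: _XXXXXX_X_____X
generation 2: __XXXX__X_XXX_X
generation 3: ___XX___X__X__X
generation 4: _X____X_X__X__X
generation 5: _X_XX_X_X__X__X
generation 6: _X____X_X__X__X  (repeats generation 4; period 2)
generation 7: _X_XX_X_X__X__X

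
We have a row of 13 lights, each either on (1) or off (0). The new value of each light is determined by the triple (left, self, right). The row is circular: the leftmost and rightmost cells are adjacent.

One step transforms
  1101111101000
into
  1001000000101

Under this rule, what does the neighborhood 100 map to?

1

At position 10 the neighborhood is 100; the next row has 1 there.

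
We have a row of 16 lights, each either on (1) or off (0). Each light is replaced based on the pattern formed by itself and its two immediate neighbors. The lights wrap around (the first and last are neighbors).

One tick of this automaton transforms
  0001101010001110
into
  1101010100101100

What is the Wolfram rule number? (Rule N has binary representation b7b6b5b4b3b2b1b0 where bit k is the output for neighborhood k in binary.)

position 13: 111 → 1  (bit 7 = 1)
position 4: 110 → 0  (bit 6 = 0)
position 5: 101 → 1  (bit 5 = 1)
position 9: 100 → 0  (bit 4 = 0)
position 3: 011 → 1  (bit 3 = 1)
position 6: 010 → 0  (bit 2 = 0)
position 2: 001 → 0  (bit 1 = 0)
position 0: 000 → 1  (bit 0 = 1)
bits b7..b0 = 10101001 = 169

169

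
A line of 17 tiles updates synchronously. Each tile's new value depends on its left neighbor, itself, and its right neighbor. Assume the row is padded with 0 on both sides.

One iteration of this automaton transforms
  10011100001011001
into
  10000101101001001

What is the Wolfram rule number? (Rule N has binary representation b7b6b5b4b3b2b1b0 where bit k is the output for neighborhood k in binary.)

69

position 4: 111 → 0  (bit 7 = 0)
position 5: 110 → 1  (bit 6 = 1)
position 11: 101 → 0  (bit 5 = 0)
position 1: 100 → 0  (bit 4 = 0)
position 3: 011 → 0  (bit 3 = 0)
position 0: 010 → 1  (bit 2 = 1)
position 2: 001 → 0  (bit 1 = 0)
position 7: 000 → 1  (bit 0 = 1)
bits b7..b0 = 01000101 = 69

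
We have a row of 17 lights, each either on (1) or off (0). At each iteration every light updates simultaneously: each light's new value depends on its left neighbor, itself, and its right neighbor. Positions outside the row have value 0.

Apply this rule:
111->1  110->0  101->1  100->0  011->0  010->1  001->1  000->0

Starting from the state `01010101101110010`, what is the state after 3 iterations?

10111001011011000

11111110010100110
01111100111101000
10111001011011000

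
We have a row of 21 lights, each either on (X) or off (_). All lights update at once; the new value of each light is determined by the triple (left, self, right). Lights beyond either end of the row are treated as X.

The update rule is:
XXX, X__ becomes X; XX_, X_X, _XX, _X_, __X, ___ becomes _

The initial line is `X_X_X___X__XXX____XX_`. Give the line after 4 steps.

_____X___X__X_X______
X_____X___X____X_____
_X_____X___X____X____
__X_____X___X____X___

__X_____X___X____X___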